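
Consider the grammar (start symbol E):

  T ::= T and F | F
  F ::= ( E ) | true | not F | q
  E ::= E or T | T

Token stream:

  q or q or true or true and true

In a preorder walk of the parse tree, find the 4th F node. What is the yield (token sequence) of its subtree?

true

[E [E [E [E [T [F q]]] or [T [F q]]] or [T [F true]]] or [T [T [F true]] and [F true]]]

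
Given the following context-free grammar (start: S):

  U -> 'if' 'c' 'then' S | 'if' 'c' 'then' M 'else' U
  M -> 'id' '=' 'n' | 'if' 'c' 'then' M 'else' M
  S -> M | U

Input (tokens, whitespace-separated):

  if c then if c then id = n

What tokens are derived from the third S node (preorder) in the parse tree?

id = n

[S [U if c then [S [U if c then [S [M id = n]]]]]]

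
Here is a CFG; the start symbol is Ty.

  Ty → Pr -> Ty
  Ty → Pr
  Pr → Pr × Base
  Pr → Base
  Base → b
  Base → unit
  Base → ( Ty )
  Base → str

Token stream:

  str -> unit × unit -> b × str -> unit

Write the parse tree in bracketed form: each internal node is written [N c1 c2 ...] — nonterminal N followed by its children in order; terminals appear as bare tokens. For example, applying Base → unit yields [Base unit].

Ty
Pr -> Ty
Base -> Ty
str -> Ty
str -> Pr -> Ty
str -> Pr × Base -> Ty
str -> Base × Base -> Ty
str -> unit × Base -> Ty
str -> unit × unit -> Ty
str -> unit × unit -> Pr -> Ty
str -> unit × unit -> Pr × Base -> Ty
str -> unit × unit -> Base × Base -> Ty
str -> unit × unit -> b × Base -> Ty
str -> unit × unit -> b × str -> Ty
str -> unit × unit -> b × str -> Pr
str -> unit × unit -> b × str -> Base
str -> unit × unit -> b × str -> unit

[Ty [Pr [Base str]] -> [Ty [Pr [Pr [Base unit]] × [Base unit]] -> [Ty [Pr [Pr [Base b]] × [Base str]] -> [Ty [Pr [Base unit]]]]]]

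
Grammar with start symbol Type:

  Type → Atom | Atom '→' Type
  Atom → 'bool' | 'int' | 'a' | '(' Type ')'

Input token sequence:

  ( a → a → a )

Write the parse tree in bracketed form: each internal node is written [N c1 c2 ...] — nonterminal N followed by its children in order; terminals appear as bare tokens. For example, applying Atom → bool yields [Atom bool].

[Type [Atom ( [Type [Atom a] → [Type [Atom a] → [Type [Atom a]]]] )]]

Type
Atom
( Type )
( Atom → Type )
( a → Type )
( a → Atom → Type )
( a → a → Type )
( a → a → Atom )
( a → a → a )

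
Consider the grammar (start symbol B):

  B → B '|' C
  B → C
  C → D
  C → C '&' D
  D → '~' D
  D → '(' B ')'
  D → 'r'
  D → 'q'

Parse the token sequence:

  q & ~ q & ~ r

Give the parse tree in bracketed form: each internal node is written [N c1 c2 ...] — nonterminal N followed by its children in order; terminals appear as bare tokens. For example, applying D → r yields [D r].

B
C
C & D
C & D & D
D & D & D
q & D & D
q & ~ D & D
q & ~ q & D
q & ~ q & ~ D
q & ~ q & ~ r

[B [C [C [C [D q]] & [D ~ [D q]]] & [D ~ [D r]]]]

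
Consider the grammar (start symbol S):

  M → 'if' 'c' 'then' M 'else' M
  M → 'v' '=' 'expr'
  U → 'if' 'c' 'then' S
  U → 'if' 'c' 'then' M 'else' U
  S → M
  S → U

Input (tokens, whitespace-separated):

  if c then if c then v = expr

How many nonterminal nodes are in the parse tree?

[S [U if c then [S [U if c then [S [M v = expr]]]]]]

6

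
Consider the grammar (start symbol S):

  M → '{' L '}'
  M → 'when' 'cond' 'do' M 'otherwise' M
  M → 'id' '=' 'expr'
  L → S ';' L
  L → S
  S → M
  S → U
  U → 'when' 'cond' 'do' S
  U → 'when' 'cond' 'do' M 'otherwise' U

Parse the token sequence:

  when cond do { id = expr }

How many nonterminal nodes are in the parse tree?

7

[S [U when cond do [S [M { [L [S [M id = expr]]] }]]]]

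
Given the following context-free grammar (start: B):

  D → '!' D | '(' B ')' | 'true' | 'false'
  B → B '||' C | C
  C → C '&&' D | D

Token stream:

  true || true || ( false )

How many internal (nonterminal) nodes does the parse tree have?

[B [B [B [C [D true]]] || [C [D true]]] || [C [D ( [B [C [D false]]] )]]]

12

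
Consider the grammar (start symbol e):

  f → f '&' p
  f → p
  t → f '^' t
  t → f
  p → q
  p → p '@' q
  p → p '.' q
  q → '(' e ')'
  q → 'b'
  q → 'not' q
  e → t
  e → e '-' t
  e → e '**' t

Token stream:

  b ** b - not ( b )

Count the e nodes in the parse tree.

[e [e [e [t [f [p [q b]]]]] ** [t [f [p [q b]]]]] - [t [f [p [q not [q ( [e [t [f [p [q b]]]]] )]]]]]]

4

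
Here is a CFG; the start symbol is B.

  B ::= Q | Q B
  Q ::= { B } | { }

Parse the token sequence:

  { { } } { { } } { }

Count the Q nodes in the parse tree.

5

[B [Q { [B [Q { }]] }] [B [Q { [B [Q { }]] }] [B [Q { }]]]]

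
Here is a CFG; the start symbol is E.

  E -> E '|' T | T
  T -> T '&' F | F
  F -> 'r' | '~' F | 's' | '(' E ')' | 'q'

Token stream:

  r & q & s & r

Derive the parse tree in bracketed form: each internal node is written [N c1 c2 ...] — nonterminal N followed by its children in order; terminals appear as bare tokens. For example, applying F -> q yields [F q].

[E [T [T [T [T [F r]] & [F q]] & [F s]] & [F r]]]

E
T
T & F
T & F & F
T & F & F & F
F & F & F & F
r & F & F & F
r & q & F & F
r & q & s & F
r & q & s & r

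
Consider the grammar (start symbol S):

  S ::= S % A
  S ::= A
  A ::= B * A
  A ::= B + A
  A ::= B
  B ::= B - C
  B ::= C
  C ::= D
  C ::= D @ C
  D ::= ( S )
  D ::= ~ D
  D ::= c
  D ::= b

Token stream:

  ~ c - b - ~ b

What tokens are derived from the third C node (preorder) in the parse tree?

~ b

[S [A [B [B [B [C [D ~ [D c]]]] - [C [D b]]] - [C [D ~ [D b]]]]]]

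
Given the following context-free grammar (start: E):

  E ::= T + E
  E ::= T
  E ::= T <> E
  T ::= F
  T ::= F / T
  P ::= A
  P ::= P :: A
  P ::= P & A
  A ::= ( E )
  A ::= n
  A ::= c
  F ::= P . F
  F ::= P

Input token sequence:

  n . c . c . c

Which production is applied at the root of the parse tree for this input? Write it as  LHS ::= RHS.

[E [T [F [P [A n]] . [F [P [A c]] . [F [P [A c]] . [F [P [A c]]]]]]]]

E ::= T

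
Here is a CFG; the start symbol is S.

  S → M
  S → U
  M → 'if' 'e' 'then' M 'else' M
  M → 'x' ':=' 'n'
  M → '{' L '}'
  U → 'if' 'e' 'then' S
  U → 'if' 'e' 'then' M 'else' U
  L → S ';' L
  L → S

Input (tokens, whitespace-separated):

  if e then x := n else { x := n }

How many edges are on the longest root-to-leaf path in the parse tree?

6

[S [M if e then [M x := n] else [M { [L [S [M x := n]]] }]]]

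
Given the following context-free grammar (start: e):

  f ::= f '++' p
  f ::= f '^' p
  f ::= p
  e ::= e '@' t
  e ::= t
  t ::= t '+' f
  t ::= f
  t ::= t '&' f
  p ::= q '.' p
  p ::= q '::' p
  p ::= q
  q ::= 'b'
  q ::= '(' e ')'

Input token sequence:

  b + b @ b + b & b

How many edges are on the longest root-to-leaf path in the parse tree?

[e [e [t [t [f [p [q b]]]] + [f [p [q b]]]]] @ [t [t [t [f [p [q b]]]] + [f [p [q b]]]] & [f [p [q b]]]]]

7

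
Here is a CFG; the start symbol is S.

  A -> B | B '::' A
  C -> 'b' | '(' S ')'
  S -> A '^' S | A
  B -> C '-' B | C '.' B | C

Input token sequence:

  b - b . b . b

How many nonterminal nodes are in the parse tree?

10

[S [A [B [C b] - [B [C b] . [B [C b] . [B [C b]]]]]]]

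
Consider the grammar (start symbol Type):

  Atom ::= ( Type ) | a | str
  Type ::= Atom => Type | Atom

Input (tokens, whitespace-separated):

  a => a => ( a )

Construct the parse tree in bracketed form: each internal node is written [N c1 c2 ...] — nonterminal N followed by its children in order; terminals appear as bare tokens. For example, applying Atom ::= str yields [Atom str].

[Type [Atom a] => [Type [Atom a] => [Type [Atom ( [Type [Atom a]] )]]]]

Type
Atom => Type
a => Type
a => Atom => Type
a => a => Type
a => a => Atom
a => a => ( Type )
a => a => ( Atom )
a => a => ( a )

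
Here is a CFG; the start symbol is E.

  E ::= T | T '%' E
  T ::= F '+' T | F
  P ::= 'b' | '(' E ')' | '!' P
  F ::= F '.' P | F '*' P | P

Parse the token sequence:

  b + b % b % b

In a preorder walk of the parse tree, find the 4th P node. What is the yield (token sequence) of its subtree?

b

[E [T [F [P b]] + [T [F [P b]]]] % [E [T [F [P b]]] % [E [T [F [P b]]]]]]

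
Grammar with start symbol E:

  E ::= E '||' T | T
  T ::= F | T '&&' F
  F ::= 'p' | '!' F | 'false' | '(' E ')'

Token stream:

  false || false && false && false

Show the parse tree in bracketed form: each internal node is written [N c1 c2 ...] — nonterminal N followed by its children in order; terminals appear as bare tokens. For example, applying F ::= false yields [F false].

E
E || T
T || T
F || T
false || T
false || T && F
false || T && F && F
false || F && F && F
false || false && F && F
false || false && false && F
false || false && false && false

[E [E [T [F false]]] || [T [T [T [F false]] && [F false]] && [F false]]]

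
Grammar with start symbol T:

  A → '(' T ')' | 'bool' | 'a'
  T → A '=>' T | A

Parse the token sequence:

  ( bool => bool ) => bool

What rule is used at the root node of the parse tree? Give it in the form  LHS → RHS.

[T [A ( [T [A bool] => [T [A bool]]] )] => [T [A bool]]]

T → A '=>' T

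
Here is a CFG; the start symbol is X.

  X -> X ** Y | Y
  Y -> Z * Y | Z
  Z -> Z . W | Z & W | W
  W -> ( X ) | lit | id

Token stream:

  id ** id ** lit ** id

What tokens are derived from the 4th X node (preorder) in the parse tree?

[X [X [X [X [Y [Z [W id]]]] ** [Y [Z [W id]]]] ** [Y [Z [W lit]]]] ** [Y [Z [W id]]]]

id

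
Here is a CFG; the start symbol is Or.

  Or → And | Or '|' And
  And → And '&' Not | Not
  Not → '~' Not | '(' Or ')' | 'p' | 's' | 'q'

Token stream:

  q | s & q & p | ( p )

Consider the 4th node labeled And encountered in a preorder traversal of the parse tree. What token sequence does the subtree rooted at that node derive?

[Or [Or [Or [And [Not q]]] | [And [And [And [Not s]] & [Not q]] & [Not p]]] | [And [Not ( [Or [And [Not p]]] )]]]

s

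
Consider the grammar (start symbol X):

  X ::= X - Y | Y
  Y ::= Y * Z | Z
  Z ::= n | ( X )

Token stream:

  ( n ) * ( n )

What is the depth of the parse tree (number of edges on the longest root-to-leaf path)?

7

[X [Y [Y [Z ( [X [Y [Z n]]] )]] * [Z ( [X [Y [Z n]]] )]]]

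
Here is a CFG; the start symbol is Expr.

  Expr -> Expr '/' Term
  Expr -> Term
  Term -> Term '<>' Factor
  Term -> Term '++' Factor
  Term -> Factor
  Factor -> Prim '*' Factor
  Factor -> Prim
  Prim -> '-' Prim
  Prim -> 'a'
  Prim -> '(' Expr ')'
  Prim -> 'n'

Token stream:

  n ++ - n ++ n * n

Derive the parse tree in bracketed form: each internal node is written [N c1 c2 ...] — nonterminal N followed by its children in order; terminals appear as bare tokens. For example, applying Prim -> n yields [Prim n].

[Expr [Term [Term [Term [Factor [Prim n]]] ++ [Factor [Prim - [Prim n]]]] ++ [Factor [Prim n] * [Factor [Prim n]]]]]

Expr
Term
Term ++ Factor
Term ++ Factor ++ Factor
Factor ++ Factor ++ Factor
Prim ++ Factor ++ Factor
n ++ Factor ++ Factor
n ++ Prim ++ Factor
n ++ - Prim ++ Factor
n ++ - n ++ Factor
n ++ - n ++ Prim * Factor
n ++ - n ++ n * Factor
n ++ - n ++ n * Prim
n ++ - n ++ n * n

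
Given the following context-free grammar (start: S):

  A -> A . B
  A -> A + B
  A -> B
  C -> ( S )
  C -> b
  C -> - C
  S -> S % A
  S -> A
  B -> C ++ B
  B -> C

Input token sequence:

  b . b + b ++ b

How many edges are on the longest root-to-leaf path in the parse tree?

6

[S [A [A [A [B [C b]]] . [B [C b]]] + [B [C b] ++ [B [C b]]]]]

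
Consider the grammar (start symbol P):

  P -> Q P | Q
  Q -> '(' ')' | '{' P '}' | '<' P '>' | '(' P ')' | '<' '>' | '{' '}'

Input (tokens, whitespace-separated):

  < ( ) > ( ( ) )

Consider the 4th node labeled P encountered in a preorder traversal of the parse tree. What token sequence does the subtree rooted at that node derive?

( )

[P [Q < [P [Q ( )]] >] [P [Q ( [P [Q ( )]] )]]]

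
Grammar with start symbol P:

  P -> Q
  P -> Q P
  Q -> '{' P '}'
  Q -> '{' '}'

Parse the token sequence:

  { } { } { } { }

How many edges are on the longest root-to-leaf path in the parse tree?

[P [Q { }] [P [Q { }] [P [Q { }] [P [Q { }]]]]]

5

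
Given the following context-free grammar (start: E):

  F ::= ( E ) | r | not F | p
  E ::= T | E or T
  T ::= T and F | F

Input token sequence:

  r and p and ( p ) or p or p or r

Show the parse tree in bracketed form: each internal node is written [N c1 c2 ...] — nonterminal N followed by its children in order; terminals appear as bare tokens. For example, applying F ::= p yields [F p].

[E [E [E [E [T [T [T [F r]] and [F p]] and [F ( [E [T [F p]]] )]]] or [T [F p]]] or [T [F p]]] or [T [F r]]]

E
E or T
E or T or T
E or T or T or T
T or T or T or T
T and F or T or T or T
T and F and F or T or T or T
F and F and F or T or T or T
r and F and F or T or T or T
r and p and F or T or T or T
r and p and ( E ) or T or T or T
r and p and ( T ) or T or T or T
r and p and ( F ) or T or T or T
r and p and ( p ) or T or T or T
r and p and ( p ) or F or T or T
r and p and ( p ) or p or T or T
r and p and ( p ) or p or F or T
r and p and ( p ) or p or p or T
r and p and ( p ) or p or p or F
r and p and ( p ) or p or p or r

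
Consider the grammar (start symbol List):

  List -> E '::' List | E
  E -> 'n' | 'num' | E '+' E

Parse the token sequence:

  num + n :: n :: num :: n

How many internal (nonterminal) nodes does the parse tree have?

10

[List [E [E num] + [E n]] :: [List [E n] :: [List [E num] :: [List [E n]]]]]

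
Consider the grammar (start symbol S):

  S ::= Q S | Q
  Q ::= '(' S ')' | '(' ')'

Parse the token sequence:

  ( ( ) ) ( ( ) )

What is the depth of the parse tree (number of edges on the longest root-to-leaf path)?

[S [Q ( [S [Q ( )]] )] [S [Q ( [S [Q ( )]] )]]]

5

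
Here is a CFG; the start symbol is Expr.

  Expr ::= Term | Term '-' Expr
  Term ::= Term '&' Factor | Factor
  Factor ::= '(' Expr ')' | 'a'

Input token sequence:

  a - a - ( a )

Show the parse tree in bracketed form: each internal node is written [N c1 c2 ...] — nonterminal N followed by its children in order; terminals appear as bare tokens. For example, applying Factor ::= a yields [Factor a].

Expr
Term - Expr
Factor - Expr
a - Expr
a - Term - Expr
a - Factor - Expr
a - a - Expr
a - a - Term
a - a - Factor
a - a - ( Expr )
a - a - ( Term )
a - a - ( Factor )
a - a - ( a )

[Expr [Term [Factor a]] - [Expr [Term [Factor a]] - [Expr [Term [Factor ( [Expr [Term [Factor a]]] )]]]]]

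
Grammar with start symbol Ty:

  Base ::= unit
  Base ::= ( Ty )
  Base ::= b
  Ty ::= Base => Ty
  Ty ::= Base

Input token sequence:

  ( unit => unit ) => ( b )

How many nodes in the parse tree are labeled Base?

[Ty [Base ( [Ty [Base unit] => [Ty [Base unit]]] )] => [Ty [Base ( [Ty [Base b]] )]]]

5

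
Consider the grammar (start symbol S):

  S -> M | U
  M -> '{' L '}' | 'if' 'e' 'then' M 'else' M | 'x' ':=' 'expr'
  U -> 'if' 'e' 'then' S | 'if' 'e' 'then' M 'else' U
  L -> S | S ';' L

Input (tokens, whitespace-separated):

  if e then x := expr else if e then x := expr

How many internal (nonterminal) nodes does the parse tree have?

6

[S [U if e then [M x := expr] else [U if e then [S [M x := expr]]]]]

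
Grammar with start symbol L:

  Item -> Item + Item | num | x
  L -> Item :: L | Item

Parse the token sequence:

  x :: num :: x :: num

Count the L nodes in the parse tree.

4

[L [Item x] :: [L [Item num] :: [L [Item x] :: [L [Item num]]]]]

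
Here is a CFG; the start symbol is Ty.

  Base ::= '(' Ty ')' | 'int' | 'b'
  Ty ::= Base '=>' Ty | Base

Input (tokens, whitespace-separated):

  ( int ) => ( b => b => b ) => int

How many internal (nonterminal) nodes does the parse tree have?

[Ty [Base ( [Ty [Base int]] )] => [Ty [Base ( [Ty [Base b] => [Ty [Base b] => [Ty [Base b]]]] )] => [Ty [Base int]]]]

14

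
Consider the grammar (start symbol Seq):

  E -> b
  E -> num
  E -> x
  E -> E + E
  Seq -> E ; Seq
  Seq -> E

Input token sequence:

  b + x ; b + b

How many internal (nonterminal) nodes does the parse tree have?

[Seq [E [E b] + [E x]] ; [Seq [E [E b] + [E b]]]]

8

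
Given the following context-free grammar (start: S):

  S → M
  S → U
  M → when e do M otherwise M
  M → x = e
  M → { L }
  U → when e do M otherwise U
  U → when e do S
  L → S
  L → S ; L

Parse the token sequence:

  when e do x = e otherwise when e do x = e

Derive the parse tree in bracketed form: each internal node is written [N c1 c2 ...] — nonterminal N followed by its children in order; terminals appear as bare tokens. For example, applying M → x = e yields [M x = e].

[S [U when e do [M x = e] otherwise [U when e do [S [M x = e]]]]]

S
U
when e do M otherwise U
when e do x = e otherwise U
when e do x = e otherwise when e do S
when e do x = e otherwise when e do M
when e do x = e otherwise when e do x = e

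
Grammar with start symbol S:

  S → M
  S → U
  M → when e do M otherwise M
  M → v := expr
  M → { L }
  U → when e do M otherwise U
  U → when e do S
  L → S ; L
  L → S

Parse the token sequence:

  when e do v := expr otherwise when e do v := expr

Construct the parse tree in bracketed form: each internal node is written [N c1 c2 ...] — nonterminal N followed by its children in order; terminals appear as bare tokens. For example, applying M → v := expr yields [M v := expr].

[S [U when e do [M v := expr] otherwise [U when e do [S [M v := expr]]]]]

S
U
when e do M otherwise U
when e do v := expr otherwise U
when e do v := expr otherwise when e do S
when e do v := expr otherwise when e do M
when e do v := expr otherwise when e do v := expr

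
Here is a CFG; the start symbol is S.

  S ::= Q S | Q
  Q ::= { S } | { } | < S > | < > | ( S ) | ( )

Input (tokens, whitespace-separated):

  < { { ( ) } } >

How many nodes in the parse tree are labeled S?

4

[S [Q < [S [Q { [S [Q { [S [Q ( )]] }]] }]] >]]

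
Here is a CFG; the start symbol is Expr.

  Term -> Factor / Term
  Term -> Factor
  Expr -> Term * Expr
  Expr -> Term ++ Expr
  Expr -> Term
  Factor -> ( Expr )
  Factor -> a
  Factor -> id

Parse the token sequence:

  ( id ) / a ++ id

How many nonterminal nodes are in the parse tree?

11

[Expr [Term [Factor ( [Expr [Term [Factor id]]] )] / [Term [Factor a]]] ++ [Expr [Term [Factor id]]]]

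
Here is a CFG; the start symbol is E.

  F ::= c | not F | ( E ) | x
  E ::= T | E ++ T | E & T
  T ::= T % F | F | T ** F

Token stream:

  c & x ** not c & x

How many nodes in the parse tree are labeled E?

[E [E [E [T [F c]]] & [T [T [F x]] ** [F not [F c]]]] & [T [F x]]]

3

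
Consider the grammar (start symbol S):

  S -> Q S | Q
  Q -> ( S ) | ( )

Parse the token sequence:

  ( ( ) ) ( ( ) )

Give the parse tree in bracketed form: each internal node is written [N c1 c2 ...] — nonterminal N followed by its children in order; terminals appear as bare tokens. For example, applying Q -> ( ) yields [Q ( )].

[S [Q ( [S [Q ( )]] )] [S [Q ( [S [Q ( )]] )]]]

S
Q S
( S ) S
( Q ) S
( ( ) ) S
( ( ) ) Q
( ( ) ) ( S )
( ( ) ) ( Q )
( ( ) ) ( ( ) )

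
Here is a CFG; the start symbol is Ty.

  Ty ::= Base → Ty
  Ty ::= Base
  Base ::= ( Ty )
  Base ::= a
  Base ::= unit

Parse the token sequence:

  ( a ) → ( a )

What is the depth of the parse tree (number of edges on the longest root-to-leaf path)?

[Ty [Base ( [Ty [Base a]] )] → [Ty [Base ( [Ty [Base a]] )]]]

5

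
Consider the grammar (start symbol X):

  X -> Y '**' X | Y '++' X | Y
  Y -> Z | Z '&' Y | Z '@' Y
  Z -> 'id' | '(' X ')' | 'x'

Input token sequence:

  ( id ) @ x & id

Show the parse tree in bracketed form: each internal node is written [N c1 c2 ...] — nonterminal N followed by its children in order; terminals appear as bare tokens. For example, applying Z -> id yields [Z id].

[X [Y [Z ( [X [Y [Z id]]] )] @ [Y [Z x] & [Y [Z id]]]]]

X
Y
Z @ Y
( X ) @ Y
( Y ) @ Y
( Z ) @ Y
( id ) @ Y
( id ) @ Z & Y
( id ) @ x & Y
( id ) @ x & Z
( id ) @ x & id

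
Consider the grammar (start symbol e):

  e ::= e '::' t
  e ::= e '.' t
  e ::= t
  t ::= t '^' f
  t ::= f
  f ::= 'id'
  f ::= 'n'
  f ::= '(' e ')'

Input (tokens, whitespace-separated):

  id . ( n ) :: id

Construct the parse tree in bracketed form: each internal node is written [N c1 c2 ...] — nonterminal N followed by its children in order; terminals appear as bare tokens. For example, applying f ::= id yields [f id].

e
e :: t
e . t :: t
t . t :: t
f . t :: t
id . t :: t
id . f :: t
id . ( e ) :: t
id . ( t ) :: t
id . ( f ) :: t
id . ( n ) :: t
id . ( n ) :: f
id . ( n ) :: id

[e [e [e [t [f id]]] . [t [f ( [e [t [f n]]] )]]] :: [t [f id]]]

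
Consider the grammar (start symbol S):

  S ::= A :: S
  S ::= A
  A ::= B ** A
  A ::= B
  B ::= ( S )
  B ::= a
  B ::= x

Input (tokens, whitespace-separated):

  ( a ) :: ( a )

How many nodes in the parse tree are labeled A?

4

[S [A [B ( [S [A [B a]]] )]] :: [S [A [B ( [S [A [B a]]] )]]]]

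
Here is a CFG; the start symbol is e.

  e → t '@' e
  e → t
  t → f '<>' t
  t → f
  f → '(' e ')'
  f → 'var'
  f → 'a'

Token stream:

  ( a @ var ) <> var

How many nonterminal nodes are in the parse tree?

[e [t [f ( [e [t [f a]] @ [e [t [f var]]]] )] <> [t [f var]]]]

11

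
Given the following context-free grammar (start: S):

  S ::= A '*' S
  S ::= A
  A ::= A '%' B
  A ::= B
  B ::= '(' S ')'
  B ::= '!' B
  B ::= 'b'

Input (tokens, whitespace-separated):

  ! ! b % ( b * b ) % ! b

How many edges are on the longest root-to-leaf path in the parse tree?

8

[S [A [A [A [B ! [B ! [B b]]]] % [B ( [S [A [B b]] * [S [A [B b]]]] )]] % [B ! [B b]]]]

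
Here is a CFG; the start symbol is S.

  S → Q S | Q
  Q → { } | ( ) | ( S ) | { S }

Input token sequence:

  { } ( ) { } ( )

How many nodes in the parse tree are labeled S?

[S [Q { }] [S [Q ( )] [S [Q { }] [S [Q ( )]]]]]

4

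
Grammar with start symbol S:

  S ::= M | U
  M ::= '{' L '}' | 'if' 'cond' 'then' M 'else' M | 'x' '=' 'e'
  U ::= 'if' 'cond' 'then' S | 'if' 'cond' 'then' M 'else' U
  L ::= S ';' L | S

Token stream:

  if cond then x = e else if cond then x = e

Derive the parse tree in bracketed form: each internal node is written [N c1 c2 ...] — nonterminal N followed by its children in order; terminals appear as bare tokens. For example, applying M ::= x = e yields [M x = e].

S
U
if cond then M else U
if cond then x = e else U
if cond then x = e else if cond then S
if cond then x = e else if cond then M
if cond then x = e else if cond then x = e

[S [U if cond then [M x = e] else [U if cond then [S [M x = e]]]]]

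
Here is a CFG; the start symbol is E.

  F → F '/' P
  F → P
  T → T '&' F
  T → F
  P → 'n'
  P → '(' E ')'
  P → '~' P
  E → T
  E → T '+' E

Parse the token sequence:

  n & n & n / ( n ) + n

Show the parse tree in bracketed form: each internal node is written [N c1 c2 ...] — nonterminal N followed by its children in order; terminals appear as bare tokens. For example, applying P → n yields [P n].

[E [T [T [T [F [P n]]] & [F [P n]]] & [F [F [P n]] / [P ( [E [T [F [P n]]]] )]]] + [E [T [F [P n]]]]]

E
T + E
T & F + E
T & F & F + E
F & F & F + E
P & F & F + E
n & F & F + E
n & P & F + E
n & n & F + E
n & n & F / P + E
n & n & P / P + E
n & n & n / P + E
n & n & n / ( E ) + E
n & n & n / ( T ) + E
n & n & n / ( F ) + E
n & n & n / ( P ) + E
n & n & n / ( n ) + E
n & n & n / ( n ) + T
n & n & n / ( n ) + F
n & n & n / ( n ) + P
n & n & n / ( n ) + n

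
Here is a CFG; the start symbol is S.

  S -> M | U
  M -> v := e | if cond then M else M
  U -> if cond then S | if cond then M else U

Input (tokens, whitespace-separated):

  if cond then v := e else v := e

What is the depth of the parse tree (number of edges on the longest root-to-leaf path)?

[S [M if cond then [M v := e] else [M v := e]]]

3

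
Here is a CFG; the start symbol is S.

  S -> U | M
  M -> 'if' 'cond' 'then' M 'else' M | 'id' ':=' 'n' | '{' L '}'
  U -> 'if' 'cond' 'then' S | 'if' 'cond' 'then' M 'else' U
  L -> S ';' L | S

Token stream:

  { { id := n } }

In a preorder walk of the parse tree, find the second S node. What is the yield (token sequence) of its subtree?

[S [M { [L [S [M { [L [S [M id := n]]] }]]] }]]

{ id := n }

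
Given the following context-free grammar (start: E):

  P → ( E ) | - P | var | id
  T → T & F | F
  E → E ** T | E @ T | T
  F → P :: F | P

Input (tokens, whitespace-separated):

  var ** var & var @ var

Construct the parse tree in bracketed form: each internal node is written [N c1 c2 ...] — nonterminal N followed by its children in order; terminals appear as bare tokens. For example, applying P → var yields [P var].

[E [E [E [T [F [P var]]]] ** [T [T [F [P var]]] & [F [P var]]]] @ [T [F [P var]]]]

E
E @ T
E ** T @ T
T ** T @ T
F ** T @ T
P ** T @ T
var ** T @ T
var ** T & F @ T
var ** F & F @ T
var ** P & F @ T
var ** var & F @ T
var ** var & P @ T
var ** var & var @ T
var ** var & var @ F
var ** var & var @ P
var ** var & var @ var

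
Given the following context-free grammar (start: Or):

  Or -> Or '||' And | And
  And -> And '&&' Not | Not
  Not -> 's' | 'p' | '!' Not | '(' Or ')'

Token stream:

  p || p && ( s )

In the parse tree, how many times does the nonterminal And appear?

4

[Or [Or [And [Not p]]] || [And [And [Not p]] && [Not ( [Or [And [Not s]]] )]]]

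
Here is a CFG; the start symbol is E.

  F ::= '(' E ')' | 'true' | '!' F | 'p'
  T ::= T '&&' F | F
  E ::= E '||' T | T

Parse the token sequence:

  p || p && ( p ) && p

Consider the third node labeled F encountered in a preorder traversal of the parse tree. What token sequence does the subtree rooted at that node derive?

[E [E [T [F p]]] || [T [T [T [F p]] && [F ( [E [T [F p]]] )]] && [F p]]]

( p )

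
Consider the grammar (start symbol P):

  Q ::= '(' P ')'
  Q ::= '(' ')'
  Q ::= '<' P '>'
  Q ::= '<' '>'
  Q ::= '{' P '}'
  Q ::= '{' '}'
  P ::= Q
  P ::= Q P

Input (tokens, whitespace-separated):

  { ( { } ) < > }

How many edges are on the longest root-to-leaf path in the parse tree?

[P [Q { [P [Q ( [P [Q { }]] )] [P [Q < >]]] }]]

6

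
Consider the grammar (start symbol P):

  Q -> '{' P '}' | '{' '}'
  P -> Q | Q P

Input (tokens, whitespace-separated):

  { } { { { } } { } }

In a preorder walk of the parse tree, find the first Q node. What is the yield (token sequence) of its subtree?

{ }

[P [Q { }] [P [Q { [P [Q { [P [Q { }]] }] [P [Q { }]]] }]]]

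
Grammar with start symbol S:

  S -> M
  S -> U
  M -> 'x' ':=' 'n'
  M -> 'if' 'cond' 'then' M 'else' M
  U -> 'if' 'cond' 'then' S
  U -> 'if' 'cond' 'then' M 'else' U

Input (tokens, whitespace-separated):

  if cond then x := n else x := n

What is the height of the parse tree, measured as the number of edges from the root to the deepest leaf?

3

[S [M if cond then [M x := n] else [M x := n]]]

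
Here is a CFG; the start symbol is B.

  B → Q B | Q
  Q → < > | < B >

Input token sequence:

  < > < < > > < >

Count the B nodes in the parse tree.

4

[B [Q < >] [B [Q < [B [Q < >]] >] [B [Q < >]]]]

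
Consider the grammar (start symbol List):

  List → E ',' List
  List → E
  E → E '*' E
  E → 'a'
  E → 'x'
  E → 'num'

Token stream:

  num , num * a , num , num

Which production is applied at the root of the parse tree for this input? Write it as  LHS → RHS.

List → E ',' List

[List [E num] , [List [E [E num] * [E a]] , [List [E num] , [List [E num]]]]]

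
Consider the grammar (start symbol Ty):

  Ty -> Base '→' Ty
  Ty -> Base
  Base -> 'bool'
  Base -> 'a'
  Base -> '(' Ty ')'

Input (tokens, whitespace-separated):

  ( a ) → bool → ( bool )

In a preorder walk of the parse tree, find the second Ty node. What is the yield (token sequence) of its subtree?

a

[Ty [Base ( [Ty [Base a]] )] → [Ty [Base bool] → [Ty [Base ( [Ty [Base bool]] )]]]]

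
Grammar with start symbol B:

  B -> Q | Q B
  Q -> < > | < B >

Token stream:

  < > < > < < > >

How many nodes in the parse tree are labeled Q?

4

[B [Q < >] [B [Q < >] [B [Q < [B [Q < >]] >]]]]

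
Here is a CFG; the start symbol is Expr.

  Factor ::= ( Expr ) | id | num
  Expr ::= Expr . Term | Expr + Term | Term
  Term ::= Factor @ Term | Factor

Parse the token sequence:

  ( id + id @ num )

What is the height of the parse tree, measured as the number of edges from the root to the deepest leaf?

[Expr [Term [Factor ( [Expr [Expr [Term [Factor id]]] + [Term [Factor id] @ [Term [Factor num]]]] )]]]

7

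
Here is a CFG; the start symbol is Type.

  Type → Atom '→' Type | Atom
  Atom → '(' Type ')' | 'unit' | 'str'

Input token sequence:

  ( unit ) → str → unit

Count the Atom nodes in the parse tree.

4

[Type [Atom ( [Type [Atom unit]] )] → [Type [Atom str] → [Type [Atom unit]]]]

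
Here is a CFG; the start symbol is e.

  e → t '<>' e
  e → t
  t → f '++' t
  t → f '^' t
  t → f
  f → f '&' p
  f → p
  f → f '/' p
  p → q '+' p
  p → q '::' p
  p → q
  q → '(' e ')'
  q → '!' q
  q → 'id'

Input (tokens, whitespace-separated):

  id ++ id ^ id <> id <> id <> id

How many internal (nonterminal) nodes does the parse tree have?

[e [t [f [p [q id]]] ++ [t [f [p [q id]]] ^ [t [f [p [q id]]]]]] <> [e [t [f [p [q id]]]] <> [e [t [f [p [q id]]]] <> [e [t [f [p [q id]]]]]]]]

28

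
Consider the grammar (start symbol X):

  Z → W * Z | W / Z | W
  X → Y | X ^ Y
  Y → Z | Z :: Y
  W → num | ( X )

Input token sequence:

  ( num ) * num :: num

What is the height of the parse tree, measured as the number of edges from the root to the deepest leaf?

[X [Y [Z [W ( [X [Y [Z [W num]]]] )] * [Z [W num]]] :: [Y [Z [W num]]]]]

8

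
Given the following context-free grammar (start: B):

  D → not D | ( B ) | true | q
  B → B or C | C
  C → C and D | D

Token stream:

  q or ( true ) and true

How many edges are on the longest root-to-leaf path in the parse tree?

[B [B [C [D q]]] or [C [C [D ( [B [C [D true]]] )]] and [D true]]]

7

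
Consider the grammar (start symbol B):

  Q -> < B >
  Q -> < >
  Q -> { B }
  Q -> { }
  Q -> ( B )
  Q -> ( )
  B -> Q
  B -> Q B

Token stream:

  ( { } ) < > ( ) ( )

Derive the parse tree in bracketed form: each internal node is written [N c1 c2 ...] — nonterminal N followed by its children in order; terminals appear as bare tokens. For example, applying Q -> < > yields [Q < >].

[B [Q ( [B [Q { }]] )] [B [Q < >] [B [Q ( )] [B [Q ( )]]]]]

B
Q B
( B ) B
( Q ) B
( { } ) B
( { } ) Q B
( { } ) < > B
( { } ) < > Q B
( { } ) < > ( ) B
( { } ) < > ( ) Q
( { } ) < > ( ) ( )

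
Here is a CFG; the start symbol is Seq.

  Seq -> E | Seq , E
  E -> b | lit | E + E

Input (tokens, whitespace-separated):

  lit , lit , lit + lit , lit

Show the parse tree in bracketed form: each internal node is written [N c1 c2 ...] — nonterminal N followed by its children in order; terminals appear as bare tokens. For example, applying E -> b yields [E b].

[Seq [Seq [Seq [Seq [E lit]] , [E lit]] , [E [E lit] + [E lit]]] , [E lit]]

Seq
Seq , E
Seq , E , E
Seq , E , E , E
E , E , E , E
lit , E , E , E
lit , lit , E , E
lit , lit , E + E , E
lit , lit , lit + E , E
lit , lit , lit + lit , E
lit , lit , lit + lit , lit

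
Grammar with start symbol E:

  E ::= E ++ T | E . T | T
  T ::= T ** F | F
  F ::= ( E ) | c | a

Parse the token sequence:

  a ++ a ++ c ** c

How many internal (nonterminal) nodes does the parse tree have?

[E [E [E [T [F a]]] ++ [T [F a]]] ++ [T [T [F c]] ** [F c]]]

11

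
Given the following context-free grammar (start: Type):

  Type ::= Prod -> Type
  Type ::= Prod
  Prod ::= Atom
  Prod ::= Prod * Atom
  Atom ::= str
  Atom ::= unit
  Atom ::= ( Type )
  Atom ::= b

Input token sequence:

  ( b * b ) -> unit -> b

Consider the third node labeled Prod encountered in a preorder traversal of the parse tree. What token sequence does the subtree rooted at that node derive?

b

[Type [Prod [Atom ( [Type [Prod [Prod [Atom b]] * [Atom b]]] )]] -> [Type [Prod [Atom unit]] -> [Type [Prod [Atom b]]]]]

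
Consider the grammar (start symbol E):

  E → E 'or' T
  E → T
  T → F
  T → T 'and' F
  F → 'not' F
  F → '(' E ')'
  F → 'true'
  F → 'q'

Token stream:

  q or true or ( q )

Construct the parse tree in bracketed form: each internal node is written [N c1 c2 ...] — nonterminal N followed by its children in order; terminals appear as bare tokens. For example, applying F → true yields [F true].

[E [E [E [T [F q]]] or [T [F true]]] or [T [F ( [E [T [F q]]] )]]]

E
E or T
E or T or T
T or T or T
F or T or T
q or T or T
q or F or T
q or true or T
q or true or F
q or true or ( E )
q or true or ( T )
q or true or ( F )
q or true or ( q )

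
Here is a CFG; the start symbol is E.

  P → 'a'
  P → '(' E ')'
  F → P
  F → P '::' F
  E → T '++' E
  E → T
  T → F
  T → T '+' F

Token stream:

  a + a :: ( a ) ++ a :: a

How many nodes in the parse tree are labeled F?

[E [T [T [F [P a]]] + [F [P a] :: [F [P ( [E [T [F [P a]]]] )]]]] ++ [E [T [F [P a] :: [F [P a]]]]]]

6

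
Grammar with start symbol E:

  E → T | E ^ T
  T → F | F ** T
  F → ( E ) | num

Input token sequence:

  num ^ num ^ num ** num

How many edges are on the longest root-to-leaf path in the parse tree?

[E [E [E [T [F num]]] ^ [T [F num]]] ^ [T [F num] ** [T [F num]]]]

5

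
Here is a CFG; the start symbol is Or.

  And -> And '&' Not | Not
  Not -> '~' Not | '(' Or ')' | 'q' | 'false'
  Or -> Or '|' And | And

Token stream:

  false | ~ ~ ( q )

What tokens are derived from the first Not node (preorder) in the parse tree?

false

[Or [Or [And [Not false]]] | [And [Not ~ [Not ~ [Not ( [Or [And [Not q]]] )]]]]]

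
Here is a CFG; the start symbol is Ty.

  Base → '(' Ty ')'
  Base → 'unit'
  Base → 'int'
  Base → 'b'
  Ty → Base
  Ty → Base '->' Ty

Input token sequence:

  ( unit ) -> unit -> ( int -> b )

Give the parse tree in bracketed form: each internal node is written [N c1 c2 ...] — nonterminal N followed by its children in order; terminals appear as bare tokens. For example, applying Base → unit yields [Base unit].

[Ty [Base ( [Ty [Base unit]] )] -> [Ty [Base unit] -> [Ty [Base ( [Ty [Base int] -> [Ty [Base b]]] )]]]]

Ty
Base -> Ty
( Ty ) -> Ty
( Base ) -> Ty
( unit ) -> Ty
( unit ) -> Base -> Ty
( unit ) -> unit -> Ty
( unit ) -> unit -> Base
( unit ) -> unit -> ( Ty )
( unit ) -> unit -> ( Base -> Ty )
( unit ) -> unit -> ( int -> Ty )
( unit ) -> unit -> ( int -> Base )
( unit ) -> unit -> ( int -> b )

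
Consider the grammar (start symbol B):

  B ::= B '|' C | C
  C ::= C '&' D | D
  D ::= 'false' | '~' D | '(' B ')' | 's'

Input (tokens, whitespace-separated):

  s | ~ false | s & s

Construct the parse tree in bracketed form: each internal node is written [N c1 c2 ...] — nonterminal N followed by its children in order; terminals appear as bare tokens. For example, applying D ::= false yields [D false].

B
B | C
B | C | C
C | C | C
D | C | C
s | C | C
s | D | C
s | ~ D | C
s | ~ false | C
s | ~ false | C & D
s | ~ false | D & D
s | ~ false | s & D
s | ~ false | s & s

[B [B [B [C [D s]]] | [C [D ~ [D false]]]] | [C [C [D s]] & [D s]]]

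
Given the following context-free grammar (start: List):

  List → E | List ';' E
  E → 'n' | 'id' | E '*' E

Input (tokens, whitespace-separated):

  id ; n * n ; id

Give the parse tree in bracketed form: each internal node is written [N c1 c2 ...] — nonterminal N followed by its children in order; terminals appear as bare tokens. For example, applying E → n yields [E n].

[List [List [List [E id]] ; [E [E n] * [E n]]] ; [E id]]

List
List ; E
List ; E ; E
E ; E ; E
id ; E ; E
id ; E * E ; E
id ; n * E ; E
id ; n * n ; E
id ; n * n ; id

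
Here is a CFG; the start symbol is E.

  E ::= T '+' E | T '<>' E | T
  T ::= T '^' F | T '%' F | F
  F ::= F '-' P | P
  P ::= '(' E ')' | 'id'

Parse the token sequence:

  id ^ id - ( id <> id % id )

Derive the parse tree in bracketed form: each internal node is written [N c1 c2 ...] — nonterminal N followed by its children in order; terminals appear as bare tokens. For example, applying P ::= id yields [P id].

E
T
T ^ F
F ^ F
P ^ F
id ^ F
id ^ F - P
id ^ P - P
id ^ id - P
id ^ id - ( E )
id ^ id - ( T <> E )
id ^ id - ( F <> E )
id ^ id - ( P <> E )
id ^ id - ( id <> E )
id ^ id - ( id <> T )
id ^ id - ( id <> T % F )
id ^ id - ( id <> F % F )
id ^ id - ( id <> P % F )
id ^ id - ( id <> id % F )
id ^ id - ( id <> id % P )
id ^ id - ( id <> id % id )

[E [T [T [F [P id]]] ^ [F [F [P id]] - [P ( [E [T [F [P id]]] <> [E [T [T [F [P id]]] % [F [P id]]]]] )]]]]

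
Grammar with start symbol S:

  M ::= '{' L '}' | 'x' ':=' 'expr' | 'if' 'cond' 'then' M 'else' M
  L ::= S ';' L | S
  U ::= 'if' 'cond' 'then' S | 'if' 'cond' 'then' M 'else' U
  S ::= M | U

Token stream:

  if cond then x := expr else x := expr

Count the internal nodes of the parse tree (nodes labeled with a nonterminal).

4

[S [M if cond then [M x := expr] else [M x := expr]]]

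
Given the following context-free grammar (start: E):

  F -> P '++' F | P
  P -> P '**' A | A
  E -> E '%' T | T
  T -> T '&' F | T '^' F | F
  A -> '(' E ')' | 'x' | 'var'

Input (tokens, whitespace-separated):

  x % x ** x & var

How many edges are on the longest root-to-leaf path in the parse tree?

7

[E [E [T [F [P [A x]]]]] % [T [T [F [P [P [A x]] ** [A x]]]] & [F [P [A var]]]]]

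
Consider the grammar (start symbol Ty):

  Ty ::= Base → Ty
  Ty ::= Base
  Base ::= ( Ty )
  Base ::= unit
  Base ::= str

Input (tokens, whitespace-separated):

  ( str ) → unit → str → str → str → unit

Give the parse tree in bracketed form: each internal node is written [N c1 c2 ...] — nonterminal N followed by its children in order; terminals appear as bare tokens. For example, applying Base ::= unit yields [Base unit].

[Ty [Base ( [Ty [Base str]] )] → [Ty [Base unit] → [Ty [Base str] → [Ty [Base str] → [Ty [Base str] → [Ty [Base unit]]]]]]]

Ty
Base → Ty
( Ty ) → Ty
( Base ) → Ty
( str ) → Ty
( str ) → Base → Ty
( str ) → unit → Ty
( str ) → unit → Base → Ty
( str ) → unit → str → Ty
( str ) → unit → str → Base → Ty
( str ) → unit → str → str → Ty
( str ) → unit → str → str → Base → Ty
( str ) → unit → str → str → str → Ty
( str ) → unit → str → str → str → Base
( str ) → unit → str → str → str → unit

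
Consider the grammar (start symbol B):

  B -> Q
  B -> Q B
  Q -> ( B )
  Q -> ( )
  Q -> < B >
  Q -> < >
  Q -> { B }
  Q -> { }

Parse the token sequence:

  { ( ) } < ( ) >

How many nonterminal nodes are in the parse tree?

8

[B [Q { [B [Q ( )]] }] [B [Q < [B [Q ( )]] >]]]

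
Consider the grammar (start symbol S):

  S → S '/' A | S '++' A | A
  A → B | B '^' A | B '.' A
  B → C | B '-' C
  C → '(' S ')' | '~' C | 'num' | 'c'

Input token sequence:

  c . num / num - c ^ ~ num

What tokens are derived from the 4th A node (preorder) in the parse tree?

[S [S [A [B [C c]] . [A [B [C num]]]]] / [A [B [B [C num]] - [C c]] ^ [A [B [C ~ [C num]]]]]]

~ num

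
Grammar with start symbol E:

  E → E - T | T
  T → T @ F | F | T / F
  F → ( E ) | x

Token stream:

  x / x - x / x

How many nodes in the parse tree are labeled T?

4

[E [E [T [T [F x]] / [F x]]] - [T [T [F x]] / [F x]]]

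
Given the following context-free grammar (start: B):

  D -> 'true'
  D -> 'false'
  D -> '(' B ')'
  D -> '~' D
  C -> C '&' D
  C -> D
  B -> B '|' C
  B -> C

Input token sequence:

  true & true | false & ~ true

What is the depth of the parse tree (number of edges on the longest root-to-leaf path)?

[B [B [C [C [D true]] & [D true]]] | [C [C [D false]] & [D ~ [D true]]]]

5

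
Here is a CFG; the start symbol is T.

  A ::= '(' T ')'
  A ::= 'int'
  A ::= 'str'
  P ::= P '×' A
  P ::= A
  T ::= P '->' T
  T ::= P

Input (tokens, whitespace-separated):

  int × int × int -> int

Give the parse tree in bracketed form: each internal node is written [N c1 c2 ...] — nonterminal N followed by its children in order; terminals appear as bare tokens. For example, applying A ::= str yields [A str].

[T [P [P [P [A int]] × [A int]] × [A int]] -> [T [P [A int]]]]

T
P -> T
P × A -> T
P × A × A -> T
A × A × A -> T
int × A × A -> T
int × int × A -> T
int × int × int -> T
int × int × int -> P
int × int × int -> A
int × int × int -> int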